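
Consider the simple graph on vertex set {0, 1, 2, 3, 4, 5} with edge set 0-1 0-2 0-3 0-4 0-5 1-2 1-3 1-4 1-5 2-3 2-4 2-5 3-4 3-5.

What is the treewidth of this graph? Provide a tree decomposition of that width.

Treewidth 4.
One optimal decomposition is:
Bags: B1 = {0, 1, 2, 3, 5}  B2 = {0, 1, 2, 3, 4}
Tree: B1–B2

Each bag holds 5 vertices, so the decomposition has width 4, which upper-bounds the treewidth. Conversely, {0, 1, 2, 3, 4} is a clique of size 5, and the vertices of any clique must share a bag in every tree decomposition; so some bag has ≥ 5 vertices and tw(G) ≥ 4. Combining the bounds, tw(G) = 4.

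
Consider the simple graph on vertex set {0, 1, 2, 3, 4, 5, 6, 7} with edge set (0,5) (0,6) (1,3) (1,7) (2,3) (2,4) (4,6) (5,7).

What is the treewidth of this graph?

2

A width-2 tree decomposition is:
Bags: B1 = {0, 4, 6}  B2 = {0, 2, 4}  B3 = {0, 2, 3}  B4 = {0, 1, 3}  B5 = {0, 1, 7}  B6 = {0, 5, 7}
Tree: B1–B2, B2–B3, B3–B4, B4–B5, B5–B6
The largest bag has 3 vertices, giving width 2; this decomposition certifies tw(G) ≤ 2. The edges 0–6–4–2–3–1–7–5–0 form a cycle, so G is not a tree and its treewidth is at least 2. The upper and lower bounds meet at 2, so that is the treewidth.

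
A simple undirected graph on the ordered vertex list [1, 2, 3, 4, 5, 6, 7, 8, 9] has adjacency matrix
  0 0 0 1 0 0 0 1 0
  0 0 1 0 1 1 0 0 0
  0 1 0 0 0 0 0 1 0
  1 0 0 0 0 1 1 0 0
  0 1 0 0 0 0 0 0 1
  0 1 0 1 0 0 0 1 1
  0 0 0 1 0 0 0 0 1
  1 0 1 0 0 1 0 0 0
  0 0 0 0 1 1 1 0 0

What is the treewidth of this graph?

3

A width-3 tree decomposition is:
Bags: B1 = {1, 2, 3, 8}  B2 = {1, 2, 6, 8}  B3 = {1, 2, 4, 6}  B4 = {2, 4, 5, 6}  B5 = {4, 5, 6, 9}  B6 = {4, 5, 7, 9}
Tree: B1–B2, B2–B3, B3–B4, B4–B5, B5–B6
Each bag holds 4 vertices, so the decomposition has width 3, which upper-bounds the treewidth. For the lower bound: the 4 vertex sets {1,3,8}, {2}, {6}, {4,5,7,9} are disjoint, each induces a connected subgraph, and every pair is joined by at least one edge of G. Contracting each set to a single vertex therefore yields K_{4} as a minor, and since treewidth is minor-monotone, tw(G) ≥ tw(K_{4}) = 3. Hence tw(G) = 3 exactly.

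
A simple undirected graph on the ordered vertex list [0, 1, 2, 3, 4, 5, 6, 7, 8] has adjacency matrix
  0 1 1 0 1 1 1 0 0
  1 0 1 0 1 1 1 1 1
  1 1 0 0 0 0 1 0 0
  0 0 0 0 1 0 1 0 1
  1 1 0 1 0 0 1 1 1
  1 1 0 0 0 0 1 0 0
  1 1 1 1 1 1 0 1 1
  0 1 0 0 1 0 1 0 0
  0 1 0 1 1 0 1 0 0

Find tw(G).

3

A width-3 tree decomposition is:
Bags: B1 = {1, 4, 6, 7}  B2 = {0, 1, 4, 6}  B3 = {1, 4, 6, 8}  B4 = {3, 4, 6, 8}  B5 = {0, 1, 5, 6}  B6 = {0, 1, 2, 6}
Tree: B1–B2, B1–B3, B3–B4, B2–B5, B2–B6
Every bag has size at most 4, so the width is 4 − 1 = 3 and tw(G) ≤ 3. On the other hand G contains the 4-clique {0, 1, 2, 6}. A clique must lie in a single bag of any decomposition, so no decomposition can have width below 3. Combining the bounds, tw(G) = 3.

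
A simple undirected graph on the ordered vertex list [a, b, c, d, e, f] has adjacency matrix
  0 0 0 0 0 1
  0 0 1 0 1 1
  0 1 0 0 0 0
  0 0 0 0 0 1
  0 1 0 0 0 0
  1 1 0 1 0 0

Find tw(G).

1

A width-1 tree decomposition is:
Bags: B1 = {a, f}  B2 = {b, f}  B3 = {b, e}  B4 = {d, f}  B5 = {b, c}
Tree: B1–B2, B2–B3, B2–B4, B2–B5
Each bag holds 2 vertices, so the decomposition has width 1, which upper-bounds the treewidth. Any graph with an edge has treewidth ≥ 1, and G has the edge a–f. Hence tw(G) = 1 exactly.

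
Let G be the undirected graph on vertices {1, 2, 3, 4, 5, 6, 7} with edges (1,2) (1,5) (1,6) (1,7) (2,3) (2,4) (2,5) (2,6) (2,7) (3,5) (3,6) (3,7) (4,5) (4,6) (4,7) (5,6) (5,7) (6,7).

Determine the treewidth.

4

A width-4 tree decomposition is:
Bags: B1 = {2, 4, 5, 6, 7}  B2 = {1, 2, 5, 6, 7}  B3 = {2, 3, 5, 6, 7}
Tree: B1–B2, B1–B3
The largest bag has 5 vertices, giving width 4; this decomposition certifies tw(G) ≤ 4. For the lower bound, the 5 vertices {1, 2, 5, 6, 7} are pairwise adjacent, and any tree decomposition puts a clique entirely inside one bag — forcing width ≥ 4. Therefore the treewidth is 4.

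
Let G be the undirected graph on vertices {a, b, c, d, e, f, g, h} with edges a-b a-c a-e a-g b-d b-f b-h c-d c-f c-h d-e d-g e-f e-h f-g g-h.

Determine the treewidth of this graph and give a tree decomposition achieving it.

Every bag has size at most 5, so the width is 5 − 1 = 4 and tw(G) ≤ 4. For the lower bound: the 5 vertex sets {c,f}, {d,g}, {e,h}, {b}, {a} are disjoint, each induces a connected subgraph, and every pair is joined by at least one edge of G. Contracting each set to a single vertex therefore yields K_{5} as a minor, and since treewidth is minor-monotone, tw(G) ≥ tw(K_{5}) = 4. The upper and lower bounds meet at 4, so that is the treewidth.

Treewidth 4.
One optimal decomposition is:
Bags: B1 = {b, c, e, f, g}  B2 = {b, c, d, e, g}  B3 = {b, c, e, g, h}  B4 = {a, b, c, e, g}
Tree: B1–B2, B2–B3, B3–B4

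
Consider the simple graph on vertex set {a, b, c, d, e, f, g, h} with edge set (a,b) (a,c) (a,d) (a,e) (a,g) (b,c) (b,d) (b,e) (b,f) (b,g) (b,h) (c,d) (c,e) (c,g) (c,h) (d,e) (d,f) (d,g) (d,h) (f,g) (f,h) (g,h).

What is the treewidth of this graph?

4

A width-4 tree decomposition is:
Bags: B1 = {b, c, d, g, h}  B2 = {b, d, f, g, h}  B3 = {a, b, c, d, g}  B4 = {a, b, c, d, e}
Tree: B1–B2, B1–B3, B3–B4
Every bag has size at most 5, so the width is 5 − 1 = 4 and tw(G) ≤ 4. Conversely, {b, c, d, g, h} is a clique of size 5, and the vertices of any clique must share a bag in every tree decomposition; so some bag has ≥ 5 vertices and tw(G) ≥ 4. Hence tw(G) = 4 exactly.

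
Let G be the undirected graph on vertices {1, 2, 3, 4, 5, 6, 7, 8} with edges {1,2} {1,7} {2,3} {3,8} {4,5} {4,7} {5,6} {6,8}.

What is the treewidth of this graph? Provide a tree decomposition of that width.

Each bag holds 3 vertices, so the decomposition has width 2, which upper-bounds the treewidth. The edges 1–7–4–5–6–8–3–2–1 form a cycle, so G is not a tree and its treewidth is at least 2. Hence tw(G) = 2 exactly.

Treewidth 2.
One such decomposition:
Bags: B1 = {1, 4, 7}  B2 = {1, 4, 5}  B3 = {1, 5, 6}  B4 = {1, 6, 8}  B5 = {1, 3, 8}  B6 = {1, 2, 3}
Tree: B1–B2, B2–B3, B3–B4, B4–B5, B5–B6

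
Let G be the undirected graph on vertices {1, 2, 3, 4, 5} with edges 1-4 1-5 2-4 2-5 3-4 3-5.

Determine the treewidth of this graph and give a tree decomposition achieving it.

Every bag has size at most 3, so the width is 3 − 1 = 2 and tw(G) ≤ 2. Since 2–4–1–5–2 is a cycle in G, G is not acyclic. Forests are exactly the graphs of treewidth ≤ 1, so tw(G) ≥ 2. Hence tw(G) = 2 exactly.

Treewidth 2.
One optimal decomposition is:
Bags: B1 = {2, 4, 5}  B2 = {1, 4, 5}  B3 = {3, 4, 5}
Tree: B1–B2, B2–B3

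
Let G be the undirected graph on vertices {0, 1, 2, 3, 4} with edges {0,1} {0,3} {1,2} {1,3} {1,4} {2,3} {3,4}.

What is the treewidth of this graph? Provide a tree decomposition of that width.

Treewidth 2.
Bags: B1 = {1, 3, 4}  B2 = {1, 2, 3}  B3 = {0, 1, 3}
Tree: B1–B2, B1–B3

Every bag has size at most 3, so the width is 3 − 1 = 2 and tw(G) ≤ 2. Conversely, {0, 1, 3} is a clique of size 3, and the vertices of any clique must share a bag in every tree decomposition; so some bag has ≥ 3 vertices and tw(G) ≥ 2. The upper and lower bounds meet at 2, so that is the treewidth.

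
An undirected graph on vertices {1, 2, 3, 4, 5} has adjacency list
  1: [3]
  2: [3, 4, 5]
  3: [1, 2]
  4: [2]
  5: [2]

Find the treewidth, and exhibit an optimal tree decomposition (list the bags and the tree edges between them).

Treewidth 1.
One optimal decomposition is:
Bags: B1 = {2, 3}  B2 = {2, 4}  B3 = {2, 5}  B4 = {1, 3}
Tree: B1–B2, B2–B3, B1–B4

Every bag has size at most 2, so the width is 2 − 1 = 1 and tw(G) ≤ 1. Any graph with an edge has treewidth ≥ 1, and G has the edge 3–2. The upper and lower bounds meet at 1, so that is the treewidth.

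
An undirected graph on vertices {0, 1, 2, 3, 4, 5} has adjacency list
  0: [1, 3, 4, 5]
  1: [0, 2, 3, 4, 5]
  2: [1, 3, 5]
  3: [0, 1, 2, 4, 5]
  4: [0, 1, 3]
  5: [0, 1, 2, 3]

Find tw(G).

3

A width-3 tree decomposition is:
Bags: B1 = {0, 1, 3, 5}  B2 = {1, 2, 3, 5}  B3 = {0, 1, 3, 4}
Tree: B1–B2, B1–B3
Every bag has size at most 4, so the width is 4 − 1 = 3 and tw(G) ≤ 3. On the other hand G contains the 4-clique {0, 1, 3, 4}. A clique must lie in a single bag of any decomposition, so no decomposition can have width below 3. Combining the bounds, tw(G) = 3.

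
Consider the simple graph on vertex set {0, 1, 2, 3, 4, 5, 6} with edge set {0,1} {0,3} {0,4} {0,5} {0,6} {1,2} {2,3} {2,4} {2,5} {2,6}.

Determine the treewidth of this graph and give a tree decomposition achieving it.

Treewidth 2.
One optimal decomposition is:
Bags: B1 = {0, 2, 3}  B2 = {0, 2, 4}  B3 = {0, 2, 6}  B4 = {0, 1, 2}  B5 = {0, 2, 5}
Tree: B1–B2, B2–B3, B3–B4, B4–B5

Every bag has size at most 3, so the width is 3 − 1 = 2 and tw(G) ≤ 2. Since 2–3–0–4–2 is a cycle in G, G is not acyclic. Forests are exactly the graphs of treewidth ≤ 1, so tw(G) ≥ 2. Hence tw(G) = 2 exactly.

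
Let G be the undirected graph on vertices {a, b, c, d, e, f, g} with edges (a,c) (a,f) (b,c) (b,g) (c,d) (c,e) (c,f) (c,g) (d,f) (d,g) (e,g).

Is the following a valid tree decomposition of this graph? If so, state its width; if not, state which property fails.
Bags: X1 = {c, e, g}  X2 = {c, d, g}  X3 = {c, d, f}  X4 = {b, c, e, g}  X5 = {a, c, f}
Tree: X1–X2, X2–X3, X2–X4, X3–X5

A tree decomposition must satisfy three properties: every vertex lies in some bag; for every edge, both endpoints lie together in some bag; and for every vertex, the bags containing it form a connected subtree. Here bags containing vertex e are not connected in the tree, so the decomposition is invalid.

No — bags containing vertex e are not connected in the tree.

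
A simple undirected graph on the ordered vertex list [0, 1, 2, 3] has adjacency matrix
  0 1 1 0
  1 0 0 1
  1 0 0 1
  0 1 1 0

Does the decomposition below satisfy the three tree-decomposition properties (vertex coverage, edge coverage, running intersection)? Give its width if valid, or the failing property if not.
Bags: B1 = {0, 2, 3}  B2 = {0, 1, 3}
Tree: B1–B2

Yes; width 2.

Vertex coverage: the bags together contain {0, 1, 2, 3}, the full vertex set. Edge coverage: each edge of G has both endpoints in at least one bag. Running intersection: for every vertex, the bags containing it form a connected subtree. All three properties hold, so this is a valid tree decomposition of width max|bag| − 1 = 2, and hence tw(G) ≤ 2.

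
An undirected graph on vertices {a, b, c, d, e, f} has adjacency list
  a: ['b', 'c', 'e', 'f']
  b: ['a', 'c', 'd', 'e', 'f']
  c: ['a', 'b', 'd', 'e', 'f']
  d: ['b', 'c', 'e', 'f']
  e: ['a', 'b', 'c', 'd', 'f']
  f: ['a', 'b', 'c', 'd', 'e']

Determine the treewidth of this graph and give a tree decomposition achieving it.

Every bag has size at most 5, so the width is 5 − 1 = 4 and tw(G) ≤ 4. On the other hand G contains the 5-clique {b, c, d, e, f}. A clique must lie in a single bag of any decomposition, so no decomposition can have width below 4. Combining the bounds, tw(G) = 4.

Treewidth 4.
Bags: B1 = {b, c, d, e, f}  B2 = {a, b, c, e, f}
Tree: B1–B2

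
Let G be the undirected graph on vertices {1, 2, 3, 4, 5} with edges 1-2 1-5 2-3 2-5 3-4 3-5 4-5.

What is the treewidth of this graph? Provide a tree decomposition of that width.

Treewidth 2.
One optimal decomposition is:
Bags: B1 = {1, 2, 5}  B2 = {2, 3, 5}  B3 = {3, 4, 5}
Tree: B1–B2, B2–B3

Every bag has size at most 3, so the width is 3 − 1 = 2 and tw(G) ≤ 2. Conversely, {1, 2, 5} is a clique of size 3, and the vertices of any clique must share a bag in every tree decomposition; so some bag has ≥ 3 vertices and tw(G) ≥ 2. Therefore the treewidth is 2.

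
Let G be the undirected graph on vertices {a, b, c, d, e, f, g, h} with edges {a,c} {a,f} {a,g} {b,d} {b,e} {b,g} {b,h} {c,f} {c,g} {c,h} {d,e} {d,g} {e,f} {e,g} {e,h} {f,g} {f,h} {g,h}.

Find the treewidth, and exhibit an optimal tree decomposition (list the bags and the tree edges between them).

Every bag has size at most 4, so the width is 4 − 1 = 3 and tw(G) ≤ 3. For the lower bound, the 4 vertices {b, d, e, g} are pairwise adjacent, and any tree decomposition puts a clique entirely inside one bag — forcing width ≥ 3. The upper and lower bounds meet at 3, so that is the treewidth.

Treewidth 3.
Bags: B1 = {e, f, g, h}  B2 = {c, f, g, h}  B3 = {b, e, g, h}  B4 = {a, c, f, g}  B5 = {b, d, e, g}
Tree: B1–B2, B1–B3, B2–B4, B3–B5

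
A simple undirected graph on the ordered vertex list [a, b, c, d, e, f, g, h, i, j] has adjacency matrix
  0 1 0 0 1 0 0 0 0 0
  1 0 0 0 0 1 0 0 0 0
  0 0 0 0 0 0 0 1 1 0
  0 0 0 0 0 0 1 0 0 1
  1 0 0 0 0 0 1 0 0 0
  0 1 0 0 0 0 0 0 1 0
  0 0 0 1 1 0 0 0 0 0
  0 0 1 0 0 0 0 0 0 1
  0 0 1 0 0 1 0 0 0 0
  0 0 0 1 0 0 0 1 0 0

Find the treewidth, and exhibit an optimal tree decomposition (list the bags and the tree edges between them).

Every bag has size at most 3, so the width is 3 − 1 = 2 and tw(G) ≤ 2. For the lower bound, G contains the cycle g–e–a–b–f–i–c–h–j–d–g, so G is not a forest; only forests have treewidth ≤ 1, hence tw(G) ≥ 2. Combining the bounds, tw(G) = 2.

Treewidth 2.
Bags: B1 = {a, e, g}  B2 = {a, b, g}  B3 = {b, f, g}  B4 = {f, g, i}  B5 = {c, g, i}  B6 = {c, g, h}  B7 = {g, h, j}  B8 = {d, g, j}
Tree: B1–B2, B2–B3, B3–B4, B4–B5, B5–B6, B6–B7, B7–B8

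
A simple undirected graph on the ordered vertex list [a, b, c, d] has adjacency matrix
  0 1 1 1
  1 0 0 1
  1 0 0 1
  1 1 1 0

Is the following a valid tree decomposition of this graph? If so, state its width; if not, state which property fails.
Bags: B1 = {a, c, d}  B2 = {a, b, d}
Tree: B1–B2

Every vertex of G appears in some bag (union = {a, b, c, d}); every edge is covered by a bag; and for each vertex v the set of bags containing v is connected in the bag tree. The decomposition is therefore valid. The largest bag has 3 vertices, so the width is 2.

Yes; width 2.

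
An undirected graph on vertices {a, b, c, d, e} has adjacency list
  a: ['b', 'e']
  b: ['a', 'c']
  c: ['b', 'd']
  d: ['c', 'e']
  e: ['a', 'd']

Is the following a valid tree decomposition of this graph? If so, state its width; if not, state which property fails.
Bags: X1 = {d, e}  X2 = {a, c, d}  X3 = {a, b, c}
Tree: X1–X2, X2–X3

A tree decomposition must satisfy three properties: every vertex lies in some bag; for every edge, both endpoints lie together in some bag; and for every vertex, the bags containing it form a connected subtree. Here edge (a,e) lies in no bag, so the decomposition is invalid.

No — edge (a,e) lies in no bag.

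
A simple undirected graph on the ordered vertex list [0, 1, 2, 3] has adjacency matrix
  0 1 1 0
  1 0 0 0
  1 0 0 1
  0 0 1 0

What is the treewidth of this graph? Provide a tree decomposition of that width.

Treewidth 1.
One optimal decomposition is:
Bags: B1 = {0, 1}  B2 = {0, 2}  B3 = {2, 3}
Tree: B1–B2, B2–B3

Every bag has size at most 2, so the width is 2 − 1 = 1 and tw(G) ≤ 1. Any graph with an edge has treewidth ≥ 1, and G has the edge 1–0. Hence tw(G) = 1 exactly.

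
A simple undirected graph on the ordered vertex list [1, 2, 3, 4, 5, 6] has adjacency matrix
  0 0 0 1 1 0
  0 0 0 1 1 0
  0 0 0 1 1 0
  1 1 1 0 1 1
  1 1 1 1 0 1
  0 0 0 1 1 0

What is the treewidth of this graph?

2

A width-2 tree decomposition is:
Bags: B1 = {2, 4, 5}  B2 = {4, 5, 6}  B3 = {1, 4, 5}  B4 = {3, 4, 5}
Tree: B1–B2, B1–B3, B1–B4
Every bag has size at most 3, so the width is 3 − 1 = 2 and tw(G) ≤ 2. Conversely, {1, 4, 5} is a clique of size 3, and the vertices of any clique must share a bag in every tree decomposition; so some bag has ≥ 3 vertices and tw(G) ≥ 2. The upper and lower bounds meet at 2, so that is the treewidth.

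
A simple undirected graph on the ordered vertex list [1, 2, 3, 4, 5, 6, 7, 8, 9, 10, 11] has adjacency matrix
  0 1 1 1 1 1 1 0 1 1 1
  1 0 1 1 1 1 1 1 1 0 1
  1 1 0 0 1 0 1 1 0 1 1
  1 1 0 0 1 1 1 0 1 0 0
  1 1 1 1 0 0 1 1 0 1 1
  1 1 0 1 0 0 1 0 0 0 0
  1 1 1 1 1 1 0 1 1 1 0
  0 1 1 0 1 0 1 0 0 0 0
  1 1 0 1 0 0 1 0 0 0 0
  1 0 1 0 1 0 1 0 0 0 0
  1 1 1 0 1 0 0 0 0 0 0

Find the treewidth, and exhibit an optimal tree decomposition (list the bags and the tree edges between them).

Treewidth 4.
One such decomposition:
Bags: B1 = {1, 2, 3, 5, 7}  B2 = {1, 2, 4, 5, 7}  B3 = {1, 2, 4, 7, 9}  B4 = {1, 3, 5, 7, 10}  B5 = {2, 3, 5, 7, 8}  B6 = {1, 2, 3, 5, 11}  B7 = {1, 2, 4, 6, 7}
Tree: B1–B2, B2–B3, B1–B4, B1–B5, B1–B6, B2–B7

Each bag holds 5 vertices, so the decomposition has width 4, which upper-bounds the treewidth. On the other hand G contains the 5-clique {2, 3, 5, 7, 8}. A clique must lie in a single bag of any decomposition, so no decomposition can have width below 4. Hence tw(G) = 4 exactly.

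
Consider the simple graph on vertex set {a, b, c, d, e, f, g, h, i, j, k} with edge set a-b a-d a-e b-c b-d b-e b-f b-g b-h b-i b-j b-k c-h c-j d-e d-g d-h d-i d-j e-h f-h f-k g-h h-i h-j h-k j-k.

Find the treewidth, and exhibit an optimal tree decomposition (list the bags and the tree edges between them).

Each bag holds 4 vertices, so the decomposition has width 3, which upper-bounds the treewidth. For the lower bound, the 4 vertices {b, d, g, h} are pairwise adjacent, and any tree decomposition puts a clique entirely inside one bag — forcing width ≥ 3. Combining the bounds, tw(G) = 3.

Treewidth 3.
One such decomposition:
Bags: B1 = {b, d, e, h}  B2 = {a, b, d, e}  B3 = {b, d, h, j}  B4 = {b, d, g, h}  B5 = {b, c, h, j}  B6 = {b, d, h, i}  B7 = {b, h, j, k}  B8 = {b, f, h, k}
Tree: B1–B2, B1–B3, B1–B4, B3–B5, B4–B6, B3–B7, B7–B8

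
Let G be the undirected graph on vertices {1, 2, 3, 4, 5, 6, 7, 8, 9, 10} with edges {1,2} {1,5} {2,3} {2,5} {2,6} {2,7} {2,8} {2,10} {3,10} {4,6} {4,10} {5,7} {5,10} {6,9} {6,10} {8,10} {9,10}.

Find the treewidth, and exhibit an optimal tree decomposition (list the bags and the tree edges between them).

Treewidth 2.
One such decomposition:
Bags: B1 = {2, 6, 10}  B2 = {2, 8, 10}  B3 = {2, 5, 10}  B4 = {6, 9, 10}  B5 = {1, 2, 5}  B6 = {2, 3, 10}  B7 = {4, 6, 10}  B8 = {2, 5, 7}
Tree: B1–B2, B2–B3, B1–B4, B3–B5, B3–B6, B1–B7, B3–B8

Every bag has size at most 3, so the width is 3 − 1 = 2 and tw(G) ≤ 2. Conversely, {6, 9, 10} is a clique of size 3, and the vertices of any clique must share a bag in every tree decomposition; so some bag has ≥ 3 vertices and tw(G) ≥ 2. Combining the bounds, tw(G) = 2.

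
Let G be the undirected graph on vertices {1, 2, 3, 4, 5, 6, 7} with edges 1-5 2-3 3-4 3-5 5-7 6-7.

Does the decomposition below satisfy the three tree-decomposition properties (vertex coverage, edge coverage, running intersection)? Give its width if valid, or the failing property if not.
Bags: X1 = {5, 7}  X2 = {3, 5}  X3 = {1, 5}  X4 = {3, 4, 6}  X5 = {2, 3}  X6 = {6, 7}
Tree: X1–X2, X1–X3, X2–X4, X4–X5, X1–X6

No — bags containing vertex 6 are not connected in the tree.

A tree decomposition must satisfy three properties: every vertex lies in some bag; for every edge, both endpoints lie together in some bag; and for every vertex, the bags containing it form a connected subtree. Here bags containing vertex 6 are not connected in the tree, so the decomposition is invalid.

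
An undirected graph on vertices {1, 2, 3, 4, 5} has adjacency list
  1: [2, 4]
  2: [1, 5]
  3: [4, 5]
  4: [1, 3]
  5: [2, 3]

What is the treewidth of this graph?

A width-2 tree decomposition is:
Bags: B1 = {1, 2, 5}  B2 = {1, 4, 5}  B3 = {3, 4, 5}
Tree: B1–B2, B2–B3
Each bag holds 3 vertices, so the decomposition has width 2, which upper-bounds the treewidth. For the lower bound, G contains the cycle 5–2–1–4–3–5, so G is not a forest; only forests have treewidth ≤ 1, hence tw(G) ≥ 2. The upper and lower bounds meet at 2, so that is the treewidth.

2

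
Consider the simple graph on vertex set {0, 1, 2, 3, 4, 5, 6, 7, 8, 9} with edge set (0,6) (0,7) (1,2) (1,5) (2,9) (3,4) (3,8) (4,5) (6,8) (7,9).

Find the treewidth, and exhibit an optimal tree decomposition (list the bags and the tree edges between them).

Every bag has size at most 3, so the width is 3 − 1 = 2 and tw(G) ≤ 2. For the lower bound, G contains the cycle 3–4–5–1–2–9–7–0–6–8–3, so G is not a forest; only forests have treewidth ≤ 1, hence tw(G) ≥ 2. The upper and lower bounds meet at 2, so that is the treewidth.

Treewidth 2.
One such decomposition:
Bags: B1 = {3, 4, 5}  B2 = {1, 3, 5}  B3 = {1, 2, 3}  B4 = {2, 3, 9}  B5 = {3, 7, 9}  B6 = {0, 3, 7}  B7 = {0, 3, 6}  B8 = {3, 6, 8}
Tree: B1–B2, B2–B3, B3–B4, B4–B5, B5–B6, B6–B7, B7–B8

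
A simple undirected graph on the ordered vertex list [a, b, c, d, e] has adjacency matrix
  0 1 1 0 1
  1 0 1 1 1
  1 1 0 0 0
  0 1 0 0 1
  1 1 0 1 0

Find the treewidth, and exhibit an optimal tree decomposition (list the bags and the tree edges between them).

Each bag holds 3 vertices, so the decomposition has width 2, which upper-bounds the treewidth. On the other hand G contains the 3-clique {b, d, e}. A clique must lie in a single bag of any decomposition, so no decomposition can have width below 2. The upper and lower bounds meet at 2, so that is the treewidth.

Treewidth 2.
One such decomposition:
Bags: B1 = {a, b, e}  B2 = {b, d, e}  B3 = {a, b, c}
Tree: B1–B2, B1–B3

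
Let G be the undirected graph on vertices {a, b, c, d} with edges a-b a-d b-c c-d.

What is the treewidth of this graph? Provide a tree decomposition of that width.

Treewidth 2.
Bags: B1 = {b, c, d}  B2 = {a, b, d}
Tree: B1–B2

The largest bag has 3 vertices, giving width 2; this decomposition certifies tw(G) ≤ 2. The edges b–c–d–a–b form a cycle, so G is not a tree and its treewidth is at least 2. Combining the bounds, tw(G) = 2.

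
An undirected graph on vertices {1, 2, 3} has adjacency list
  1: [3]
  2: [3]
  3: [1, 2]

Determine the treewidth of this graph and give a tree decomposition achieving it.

Treewidth 1.
One optimal decomposition is:
Bags: B1 = {1, 3}  B2 = {2, 3}
Tree: B1–B2

Each bag holds 2 vertices, so the decomposition has width 1, which upper-bounds the treewidth. Any graph with an edge has treewidth ≥ 1, and G has the edge 1–3. Hence tw(G) = 1 exactly.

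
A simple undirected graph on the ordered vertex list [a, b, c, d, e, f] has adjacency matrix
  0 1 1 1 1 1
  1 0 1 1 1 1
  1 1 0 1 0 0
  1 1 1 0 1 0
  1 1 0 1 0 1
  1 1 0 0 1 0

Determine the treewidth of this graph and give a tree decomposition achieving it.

Treewidth 3.
One such decomposition:
Bags: B1 = {a, b, d, e}  B2 = {a, b, e, f}  B3 = {a, b, c, d}
Tree: B1–B2, B1–B3

Every bag has size at most 4, so the width is 4 − 1 = 3 and tw(G) ≤ 3. Conversely, {a, b, d, e} is a clique of size 4, and the vertices of any clique must share a bag in every tree decomposition; so some bag has ≥ 4 vertices and tw(G) ≥ 3. The upper and lower bounds meet at 3, so that is the treewidth.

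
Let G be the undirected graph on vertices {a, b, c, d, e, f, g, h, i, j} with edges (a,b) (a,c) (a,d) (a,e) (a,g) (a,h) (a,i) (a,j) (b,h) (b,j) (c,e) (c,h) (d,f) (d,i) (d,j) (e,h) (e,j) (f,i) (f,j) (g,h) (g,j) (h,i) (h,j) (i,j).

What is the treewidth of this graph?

3

A width-3 tree decomposition is:
Bags: B1 = {a, e, h, j}  B2 = {a, h, i, j}  B3 = {a, d, i, j}  B4 = {a, g, h, j}  B5 = {a, c, e, h}  B6 = {d, f, i, j}  B7 = {a, b, h, j}
Tree: B1–B2, B2–B3, B1–B4, B1–B5, B3–B6, B1–B7
The largest bag has 4 vertices, giving width 3; this decomposition certifies tw(G) ≤ 3. Conversely, {a, d, i, j} is a clique of size 4, and the vertices of any clique must share a bag in every tree decomposition; so some bag has ≥ 4 vertices and tw(G) ≥ 3. The upper and lower bounds meet at 3, so that is the treewidth.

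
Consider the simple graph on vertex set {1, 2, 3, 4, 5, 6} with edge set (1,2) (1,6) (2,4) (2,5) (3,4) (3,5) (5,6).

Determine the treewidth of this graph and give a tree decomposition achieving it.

Each bag holds 3 vertices, so the decomposition has width 2, which upper-bounds the treewidth. For the lower bound, G contains the cycle 3–4–2–5–3, so G is not a forest; only forests have treewidth ≤ 1, hence tw(G) ≥ 2. Therefore the treewidth is 2.

Treewidth 2.
Bags: B1 = {3, 4, 5}  B2 = {2, 4, 5}  B3 = {2, 5, 6}  B4 = {1, 2, 6}
Tree: B1–B2, B2–B3, B3–B4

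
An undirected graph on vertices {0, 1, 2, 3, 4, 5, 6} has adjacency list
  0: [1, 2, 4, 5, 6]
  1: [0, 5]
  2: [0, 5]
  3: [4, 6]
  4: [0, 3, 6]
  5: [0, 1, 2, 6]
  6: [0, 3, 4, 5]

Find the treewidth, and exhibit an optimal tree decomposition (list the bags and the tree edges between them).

Treewidth 2.
One such decomposition:
Bags: B1 = {0, 4, 6}  B2 = {0, 5, 6}  B3 = {0, 2, 5}  B4 = {3, 4, 6}  B5 = {0, 1, 5}
Tree: B1–B2, B2–B3, B1–B4, B3–B5

Every bag has size at most 3, so the width is 3 − 1 = 2 and tw(G) ≤ 2. For the lower bound, the 3 vertices {0, 4, 6} are pairwise adjacent, and any tree decomposition puts a clique entirely inside one bag — forcing width ≥ 2. The upper and lower bounds meet at 2, so that is the treewidth.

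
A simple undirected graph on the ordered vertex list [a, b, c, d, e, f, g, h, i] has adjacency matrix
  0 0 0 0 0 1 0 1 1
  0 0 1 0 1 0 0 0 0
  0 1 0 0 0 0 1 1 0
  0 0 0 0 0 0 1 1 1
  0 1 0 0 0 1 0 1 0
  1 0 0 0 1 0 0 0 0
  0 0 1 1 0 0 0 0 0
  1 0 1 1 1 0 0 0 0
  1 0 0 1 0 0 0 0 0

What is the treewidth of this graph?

3

A width-3 tree decomposition is:
Bags: B1 = {a, b, e, f}  B2 = {a, b, e, h}  B3 = {a, b, c, h}  B4 = {a, c, h, i}  B5 = {c, d, h, i}  B6 = {c, d, g, i}
Tree: B1–B2, B2–B3, B3–B4, B4–B5, B5–B6
Every bag has size at most 4, so the width is 4 − 1 = 3 and tw(G) ≤ 3. For the lower bound: the 4 vertex sets {b,e,f}, {a}, {h}, {c,d,g,i} are disjoint, each induces a connected subgraph, and every pair is joined by at least one edge of G. Contracting each set to a single vertex therefore yields K_{4} as a minor, and since treewidth is minor-monotone, tw(G) ≥ tw(K_{4}) = 3. Therefore the treewidth is 3.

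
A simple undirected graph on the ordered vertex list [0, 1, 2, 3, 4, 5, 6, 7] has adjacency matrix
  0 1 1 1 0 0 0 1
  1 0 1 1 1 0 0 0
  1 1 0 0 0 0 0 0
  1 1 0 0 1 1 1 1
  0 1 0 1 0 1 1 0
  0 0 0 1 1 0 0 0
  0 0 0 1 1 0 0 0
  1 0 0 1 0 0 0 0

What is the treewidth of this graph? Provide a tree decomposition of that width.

Treewidth 2.
Bags: B1 = {1, 3, 4}  B2 = {0, 1, 3}  B3 = {0, 1, 2}  B4 = {0, 3, 7}  B5 = {3, 4, 5}  B6 = {3, 4, 6}
Tree: B1–B2, B2–B3, B2–B4, B1–B5, B5–B6

The largest bag has 3 vertices, giving width 2; this decomposition certifies tw(G) ≤ 2. Conversely, {0, 1, 2} is a clique of size 3, and the vertices of any clique must share a bag in every tree decomposition; so some bag has ≥ 3 vertices and tw(G) ≥ 2. Therefore the treewidth is 2.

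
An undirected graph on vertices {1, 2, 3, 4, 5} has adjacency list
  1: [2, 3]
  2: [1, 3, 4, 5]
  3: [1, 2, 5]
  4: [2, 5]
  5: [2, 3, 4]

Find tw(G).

A width-2 tree decomposition is:
Bags: B1 = {1, 2, 3}  B2 = {2, 3, 5}  B3 = {2, 4, 5}
Tree: B1–B2, B2–B3
The largest bag has 3 vertices, giving width 2; this decomposition certifies tw(G) ≤ 2. For the lower bound, the 3 vertices {1, 2, 3} are pairwise adjacent, and any tree decomposition puts a clique entirely inside one bag — forcing width ≥ 2. The upper and lower bounds meet at 2, so that is the treewidth.

2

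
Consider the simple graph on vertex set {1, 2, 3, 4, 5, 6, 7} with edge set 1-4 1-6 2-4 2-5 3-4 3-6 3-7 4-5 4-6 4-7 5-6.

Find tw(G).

2

A width-2 tree decomposition is:
Bags: B1 = {3, 4, 6}  B2 = {3, 4, 7}  B3 = {4, 5, 6}  B4 = {2, 4, 5}  B5 = {1, 4, 6}
Tree: B1–B2, B1–B3, B3–B4, B3–B5
Every bag has size at most 3, so the width is 3 − 1 = 2 and tw(G) ≤ 2. For the lower bound, the 3 vertices {2, 4, 5} are pairwise adjacent, and any tree decomposition puts a clique entirely inside one bag — forcing width ≥ 2. Hence tw(G) = 2 exactly.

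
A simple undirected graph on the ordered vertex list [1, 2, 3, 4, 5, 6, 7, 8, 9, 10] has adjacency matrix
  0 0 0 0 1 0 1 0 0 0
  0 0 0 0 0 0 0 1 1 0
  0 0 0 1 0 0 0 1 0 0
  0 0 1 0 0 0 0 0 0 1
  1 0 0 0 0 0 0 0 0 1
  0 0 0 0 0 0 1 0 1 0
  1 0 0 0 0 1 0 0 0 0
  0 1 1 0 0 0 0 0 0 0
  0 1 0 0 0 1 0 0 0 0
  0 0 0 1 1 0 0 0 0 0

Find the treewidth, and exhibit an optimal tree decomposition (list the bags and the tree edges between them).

Every bag has size at most 3, so the width is 3 − 1 = 2 and tw(G) ≤ 2. The edges 8–2–9–6–7–1–5–10–4–3–8 form a cycle, so G is not a tree and its treewidth is at least 2. Hence tw(G) = 2 exactly.

Treewidth 2.
One optimal decomposition is:
Bags: B1 = {2, 8, 9}  B2 = {6, 8, 9}  B3 = {6, 7, 8}  B4 = {1, 7, 8}  B5 = {1, 5, 8}  B6 = {5, 8, 10}  B7 = {4, 8, 10}  B8 = {3, 4, 8}
Tree: B1–B2, B2–B3, B3–B4, B4–B5, B5–B6, B6–B7, B7–B8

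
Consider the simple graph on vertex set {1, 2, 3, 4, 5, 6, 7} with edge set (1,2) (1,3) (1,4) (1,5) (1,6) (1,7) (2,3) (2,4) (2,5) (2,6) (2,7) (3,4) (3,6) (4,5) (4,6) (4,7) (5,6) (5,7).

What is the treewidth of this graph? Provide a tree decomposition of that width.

The largest bag has 5 vertices, giving width 4; this decomposition certifies tw(G) ≤ 4. On the other hand G contains the 5-clique {1, 2, 3, 4, 6}. A clique must lie in a single bag of any decomposition, so no decomposition can have width below 4. The upper and lower bounds meet at 4, so that is the treewidth.

Treewidth 4.
One optimal decomposition is:
Bags: B1 = {1, 2, 4, 5, 6}  B2 = {1, 2, 4, 5, 7}  B3 = {1, 2, 3, 4, 6}
Tree: B1–B2, B1–B3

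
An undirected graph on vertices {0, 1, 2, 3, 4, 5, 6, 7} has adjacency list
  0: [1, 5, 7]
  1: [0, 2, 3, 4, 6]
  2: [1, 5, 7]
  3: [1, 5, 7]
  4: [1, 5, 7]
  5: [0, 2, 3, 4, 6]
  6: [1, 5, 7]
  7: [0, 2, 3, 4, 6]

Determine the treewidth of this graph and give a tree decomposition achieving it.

Each bag holds 4 vertices, so the decomposition has width 3, which upper-bounds the treewidth. For the lower bound: the 4 vertex sets {0,1}, {2,5}, {7}, {6} are disjoint, each induces a connected subgraph, and every pair is joined by at least one edge of G. Contracting each set to a single vertex therefore yields K_{4} as a minor, and since treewidth is minor-monotone, tw(G) ≥ tw(K_{4}) = 3. The upper and lower bounds meet at 3, so that is the treewidth.

Treewidth 3.
Bags: B1 = {0, 1, 5, 7}  B2 = {1, 2, 5, 7}  B3 = {1, 5, 6, 7}  B4 = {1, 3, 5, 7}  B5 = {1, 4, 5, 7}
Tree: B1–B2, B2–B3, B3–B4, B4–B5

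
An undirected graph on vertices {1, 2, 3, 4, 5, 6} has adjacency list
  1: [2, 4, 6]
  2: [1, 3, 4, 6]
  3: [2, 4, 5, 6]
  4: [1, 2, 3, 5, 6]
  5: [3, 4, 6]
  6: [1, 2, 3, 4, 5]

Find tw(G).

A width-3 tree decomposition is:
Bags: B1 = {3, 4, 5, 6}  B2 = {2, 3, 4, 6}  B3 = {1, 2, 4, 6}
Tree: B1–B2, B2–B3
The largest bag has 4 vertices, giving width 3; this decomposition certifies tw(G) ≤ 3. Conversely, {1, 2, 4, 6} is a clique of size 4, and the vertices of any clique must share a bag in every tree decomposition; so some bag has ≥ 4 vertices and tw(G) ≥ 3. Therefore the treewidth is 3.

3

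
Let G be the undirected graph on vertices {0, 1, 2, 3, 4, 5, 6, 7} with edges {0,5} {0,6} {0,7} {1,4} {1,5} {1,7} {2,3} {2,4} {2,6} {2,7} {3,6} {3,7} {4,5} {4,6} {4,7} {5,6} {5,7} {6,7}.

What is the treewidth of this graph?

A width-3 tree decomposition is:
Bags: B1 = {2, 4, 6, 7}  B2 = {4, 5, 6, 7}  B3 = {0, 5, 6, 7}  B4 = {1, 4, 5, 7}  B5 = {2, 3, 6, 7}
Tree: B1–B2, B2–B3, B2–B4, B1–B5
The largest bag has 4 vertices, giving width 3; this decomposition certifies tw(G) ≤ 3. Conversely, {1, 4, 5, 7} is a clique of size 4, and the vertices of any clique must share a bag in every tree decomposition; so some bag has ≥ 4 vertices and tw(G) ≥ 3. Combining the bounds, tw(G) = 3.

3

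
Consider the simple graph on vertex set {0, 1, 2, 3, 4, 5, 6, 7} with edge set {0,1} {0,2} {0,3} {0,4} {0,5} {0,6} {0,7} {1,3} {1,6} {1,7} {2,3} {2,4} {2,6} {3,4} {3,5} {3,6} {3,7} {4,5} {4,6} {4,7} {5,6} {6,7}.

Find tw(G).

A width-4 tree decomposition is:
Bags: B1 = {0, 3, 4, 6, 7}  B2 = {0, 2, 3, 4, 6}  B3 = {0, 1, 3, 6, 7}  B4 = {0, 3, 4, 5, 6}
Tree: B1–B2, B1–B3, B2–B4
Each bag holds 5 vertices, so the decomposition has width 4, which upper-bounds the treewidth. For the lower bound, the 5 vertices {0, 1, 3, 6, 7} are pairwise adjacent, and any tree decomposition puts a clique entirely inside one bag — forcing width ≥ 4. Combining the bounds, tw(G) = 4.

4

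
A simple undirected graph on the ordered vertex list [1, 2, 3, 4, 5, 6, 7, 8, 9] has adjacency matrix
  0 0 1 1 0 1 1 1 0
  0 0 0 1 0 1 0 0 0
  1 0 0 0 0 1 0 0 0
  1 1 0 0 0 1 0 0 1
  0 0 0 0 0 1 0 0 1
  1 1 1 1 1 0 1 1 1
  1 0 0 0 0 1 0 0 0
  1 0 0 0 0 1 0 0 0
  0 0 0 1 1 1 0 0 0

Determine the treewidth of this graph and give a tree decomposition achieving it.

Each bag holds 3 vertices, so the decomposition has width 2, which upper-bounds the treewidth. For the lower bound, the 3 vertices {1, 6, 8} are pairwise adjacent, and any tree decomposition puts a clique entirely inside one bag — forcing width ≥ 2. Combining the bounds, tw(G) = 2.

Treewidth 2.
Bags: B1 = {4, 6, 9}  B2 = {1, 4, 6}  B3 = {2, 4, 6}  B4 = {1, 6, 8}  B5 = {1, 6, 7}  B6 = {5, 6, 9}  B7 = {1, 3, 6}
Tree: B1–B2, B2–B3, B2–B4, B4–B5, B1–B6, B4–B7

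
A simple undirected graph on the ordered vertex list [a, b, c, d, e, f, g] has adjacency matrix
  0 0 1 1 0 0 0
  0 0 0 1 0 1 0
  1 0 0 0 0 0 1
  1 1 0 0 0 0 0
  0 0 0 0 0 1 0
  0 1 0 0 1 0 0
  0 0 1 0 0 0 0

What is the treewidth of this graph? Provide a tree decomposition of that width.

Treewidth 1.
One optimal decomposition is:
Bags: B1 = {c, g}  B2 = {a, c}  B3 = {a, d}  B4 = {b, d}  B5 = {b, f}  B6 = {e, f}
Tree: B1–B2, B2–B3, B3–B4, B4–B5, B5–B6

The largest bag has 2 vertices, giving width 1; this decomposition certifies tw(G) ≤ 1. Since G has at least one edge (e.g. g–c), it is not an edgeless graph, so tw(G) ≥ 1. The upper and lower bounds meet at 1, so that is the treewidth.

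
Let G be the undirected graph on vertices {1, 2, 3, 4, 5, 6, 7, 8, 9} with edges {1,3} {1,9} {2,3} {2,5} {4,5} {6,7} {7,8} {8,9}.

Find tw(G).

A width-1 tree decomposition is:
Bags: B1 = {6, 7}  B2 = {7, 8}  B3 = {8, 9}  B4 = {1, 9}  B5 = {1, 3}  B6 = {2, 3}  B7 = {2, 5}  B8 = {4, 5}
Tree: B1–B2, B2–B3, B3–B4, B4–B5, B5–B6, B6–B7, B7–B8
Each bag holds 2 vertices, so the decomposition has width 1, which upper-bounds the treewidth. Any graph with an edge has treewidth ≥ 1, and G has the edge 6–7. The upper and lower bounds meet at 1, so that is the treewidth.

1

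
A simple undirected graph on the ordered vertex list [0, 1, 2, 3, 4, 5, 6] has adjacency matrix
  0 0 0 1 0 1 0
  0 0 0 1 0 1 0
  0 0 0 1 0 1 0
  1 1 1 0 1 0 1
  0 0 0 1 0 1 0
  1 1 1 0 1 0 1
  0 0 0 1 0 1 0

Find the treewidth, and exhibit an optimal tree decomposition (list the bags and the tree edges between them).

Treewidth 2.
One such decomposition:
Bags: B1 = {2, 3, 5}  B2 = {1, 3, 5}  B3 = {3, 5, 6}  B4 = {0, 3, 5}  B5 = {3, 4, 5}
Tree: B1–B2, B2–B3, B3–B4, B4–B5

Each bag holds 3 vertices, so the decomposition has width 2, which upper-bounds the treewidth. Since 5–2–3–1–5 is a cycle in G, G is not acyclic. Forests are exactly the graphs of treewidth ≤ 1, so tw(G) ≥ 2. Hence tw(G) = 2 exactly.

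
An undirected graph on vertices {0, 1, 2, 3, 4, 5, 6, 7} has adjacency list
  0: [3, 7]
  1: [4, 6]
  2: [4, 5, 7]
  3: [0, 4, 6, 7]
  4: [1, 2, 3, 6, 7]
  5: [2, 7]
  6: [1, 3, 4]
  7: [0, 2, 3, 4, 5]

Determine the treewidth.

2

A width-2 tree decomposition is:
Bags: B1 = {0, 3, 7}  B2 = {3, 4, 7}  B3 = {2, 4, 7}  B4 = {2, 5, 7}  B5 = {3, 4, 6}  B6 = {1, 4, 6}
Tree: B1–B2, B2–B3, B3–B4, B2–B5, B5–B6
Each bag holds 3 vertices, so the decomposition has width 2, which upper-bounds the treewidth. On the other hand G contains the 3-clique {0, 3, 7}. A clique must lie in a single bag of any decomposition, so no decomposition can have width below 2. Combining the bounds, tw(G) = 2.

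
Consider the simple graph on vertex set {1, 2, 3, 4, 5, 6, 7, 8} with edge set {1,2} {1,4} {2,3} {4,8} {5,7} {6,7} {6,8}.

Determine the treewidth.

A width-1 tree decomposition is:
Bags: B1 = {5, 7}  B2 = {6, 7}  B3 = {6, 8}  B4 = {4, 8}  B5 = {1, 4}  B6 = {1, 2}  B7 = {2, 3}
Tree: B1–B2, B2–B3, B3–B4, B4–B5, B5–B6, B6–B7
The largest bag has 2 vertices, giving width 1; this decomposition certifies tw(G) ≤ 1. Since G has at least one edge (e.g. 5–7), it is not an edgeless graph, so tw(G) ≥ 1. Therefore the treewidth is 1.

1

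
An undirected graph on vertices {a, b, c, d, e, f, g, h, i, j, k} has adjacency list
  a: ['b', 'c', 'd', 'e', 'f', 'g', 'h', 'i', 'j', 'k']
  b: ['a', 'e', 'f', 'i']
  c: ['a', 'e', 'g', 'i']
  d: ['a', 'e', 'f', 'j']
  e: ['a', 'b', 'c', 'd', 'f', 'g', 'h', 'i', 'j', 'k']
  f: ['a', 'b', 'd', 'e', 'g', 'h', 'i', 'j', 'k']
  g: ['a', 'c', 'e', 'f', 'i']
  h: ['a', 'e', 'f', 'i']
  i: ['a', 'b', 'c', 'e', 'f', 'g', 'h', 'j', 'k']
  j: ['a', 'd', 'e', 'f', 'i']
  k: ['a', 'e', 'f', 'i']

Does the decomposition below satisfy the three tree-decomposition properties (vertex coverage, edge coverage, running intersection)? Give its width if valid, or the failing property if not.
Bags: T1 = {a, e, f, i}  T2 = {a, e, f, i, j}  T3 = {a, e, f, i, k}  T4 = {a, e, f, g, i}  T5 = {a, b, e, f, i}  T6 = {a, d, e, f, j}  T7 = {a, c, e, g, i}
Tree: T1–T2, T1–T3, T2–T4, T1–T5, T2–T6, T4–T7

No — vertex h appears in no bag.

A tree decomposition must satisfy three properties: every vertex lies in some bag; for every edge, both endpoints lie together in some bag; and for every vertex, the bags containing it form a connected subtree. Here vertex h appears in no bag, so the decomposition is invalid.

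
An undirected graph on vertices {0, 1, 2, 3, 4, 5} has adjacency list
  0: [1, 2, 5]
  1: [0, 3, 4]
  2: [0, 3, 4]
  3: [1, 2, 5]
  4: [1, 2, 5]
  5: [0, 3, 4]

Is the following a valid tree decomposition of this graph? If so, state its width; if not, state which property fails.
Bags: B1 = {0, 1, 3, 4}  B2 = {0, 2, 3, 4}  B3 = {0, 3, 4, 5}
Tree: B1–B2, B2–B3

Yes; width 3.

Checking the three conditions: (i) the bags cover all of {0, 1, 2, 3, 4, 5}; (ii) for each edge, some bag contains both endpoints; (iii) the bags containing any fixed vertex form a subtree. All hold, so the decomposition is valid with width 4 − 1 = 3.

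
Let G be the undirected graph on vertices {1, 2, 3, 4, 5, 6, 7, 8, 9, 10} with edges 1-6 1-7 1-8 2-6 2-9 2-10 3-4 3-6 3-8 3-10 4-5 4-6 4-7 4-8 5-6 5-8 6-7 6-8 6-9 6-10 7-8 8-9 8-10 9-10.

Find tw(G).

3

A width-3 tree decomposition is:
Bags: B1 = {3, 4, 6, 8}  B2 = {3, 6, 8, 10}  B3 = {6, 8, 9, 10}  B4 = {4, 6, 7, 8}  B5 = {2, 6, 9, 10}  B6 = {4, 5, 6, 8}  B7 = {1, 6, 7, 8}
Tree: B1–B2, B2–B3, B1–B4, B3–B5, B1–B6, B4–B7
The largest bag has 4 vertices, giving width 3; this decomposition certifies tw(G) ≤ 3. On the other hand G contains the 4-clique {1, 6, 7, 8}. A clique must lie in a single bag of any decomposition, so no decomposition can have width below 3. Hence tw(G) = 3 exactly.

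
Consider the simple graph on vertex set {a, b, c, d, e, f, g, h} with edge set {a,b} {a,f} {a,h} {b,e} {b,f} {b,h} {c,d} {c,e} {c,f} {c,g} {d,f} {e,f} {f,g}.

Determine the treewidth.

A width-2 tree decomposition is:
Bags: B1 = {c, f, g}  B2 = {c, e, f}  B3 = {b, e, f}  B4 = {a, b, f}  B5 = {a, b, h}  B6 = {c, d, f}
Tree: B1–B2, B2–B3, B3–B4, B4–B5, B1–B6
Every bag has size at most 3, so the width is 3 − 1 = 2 and tw(G) ≤ 2. On the other hand G contains the 3-clique {a, b, h}. A clique must lie in a single bag of any decomposition, so no decomposition can have width below 2. Therefore the treewidth is 2.

2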